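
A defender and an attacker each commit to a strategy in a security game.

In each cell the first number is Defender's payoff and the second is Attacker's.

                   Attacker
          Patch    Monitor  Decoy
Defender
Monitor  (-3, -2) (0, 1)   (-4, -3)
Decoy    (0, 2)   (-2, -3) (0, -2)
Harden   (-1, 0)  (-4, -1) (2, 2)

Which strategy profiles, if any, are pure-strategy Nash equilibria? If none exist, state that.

(Monitor, Patch): Defender can switch to Decoy (-3 → 0). Not NE.
(Monitor, Monitor): Defender gets 0, best alternative -2; Attacker gets 1, best alternative -2. No profitable deviation — NE.
(Monitor, Decoy): Defender can switch to Decoy (-4 → 0). Not NE.
(Decoy, Patch): Defender gets 0, best alternative -1; Attacker gets 2, best alternative -2. No profitable deviation — NE.
(Decoy, Monitor): Defender can switch to Monitor (-2 → 0). Not NE.
(Decoy, Decoy): Defender can switch to Harden (0 → 2). Not NE.
(Harden, Patch): Defender can switch to Decoy (-1 → 0). Not NE.
(Harden, Monitor): Defender can switch to Monitor (-4 → 0). Not NE.
(Harden, Decoy): Defender gets 2, best alternative 0; Attacker gets 2, best alternative 0. No profitable deviation — NE.

The pure Nash equilibria are (Monitor, Monitor) and (Decoy, Patch) and (Harden, Decoy).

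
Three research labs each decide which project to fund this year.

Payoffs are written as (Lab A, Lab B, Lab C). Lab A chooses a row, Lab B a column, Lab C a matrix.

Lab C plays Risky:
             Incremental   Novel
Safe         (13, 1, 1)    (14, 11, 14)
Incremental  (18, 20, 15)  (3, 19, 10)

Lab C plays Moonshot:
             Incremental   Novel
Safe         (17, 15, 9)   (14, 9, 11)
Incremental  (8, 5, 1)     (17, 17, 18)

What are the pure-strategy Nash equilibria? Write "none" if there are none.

(Safe, Incremental, Risky): Lab A can switch to Incremental (13 → 18). Not NE.
(Safe, Incremental, Moonshot): Lab A gets 17, best alternative 8; Lab B gets 15, best alternative 9; Lab C gets 9, best alternative 1. No profitable deviation — NE.
(Safe, Novel, Risky): Lab A gets 14, best alternative 3; Lab B gets 11, best alternative 1; Lab C gets 14, best alternative 11. No profitable deviation — NE.
(Safe, Novel, Moonshot): Lab A can switch to Incremental (14 → 17). Not NE.
(Incremental, Incremental, Risky): Lab A gets 18, best alternative 13; Lab B gets 20, best alternative 19; Lab C gets 15, best alternative 1. No profitable deviation — NE.
(Incremental, Incremental, Moonshot): Lab A can switch to Safe (8 → 17). Not NE.
(Incremental, Novel, Risky): Lab A can switch to Safe (3 → 14). Not NE.
(Incremental, Novel, Moonshot): Lab A gets 17, best alternative 14; Lab B gets 17, best alternative 5; Lab C gets 18, best alternative 10. No profitable deviation — NE.

(Safe, Incremental, Moonshot), (Safe, Novel, Risky), (Incremental, Incremental, Risky), (Incremental, Novel, Moonshot)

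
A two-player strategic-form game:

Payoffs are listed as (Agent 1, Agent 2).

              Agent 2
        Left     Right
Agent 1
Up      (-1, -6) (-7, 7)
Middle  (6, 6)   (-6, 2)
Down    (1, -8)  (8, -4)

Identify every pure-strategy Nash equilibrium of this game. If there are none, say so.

The pure Nash equilibria are (Middle, Left), (Down, Right).

Agent 1 against Left: payoffs -1, 6, 1 → best response Middle.
Agent 1 against Right: payoffs -7, -6, 8 → best response Down.
Agent 2 against Up: payoffs -6, 7 → best response Right.
Agent 2 against Middle: payoffs 6, 2 → best response Left.
Agent 2 against Down: payoffs -8, -4 → best response Right.
Mutual best responses: (Middle, Left); (Down, Right).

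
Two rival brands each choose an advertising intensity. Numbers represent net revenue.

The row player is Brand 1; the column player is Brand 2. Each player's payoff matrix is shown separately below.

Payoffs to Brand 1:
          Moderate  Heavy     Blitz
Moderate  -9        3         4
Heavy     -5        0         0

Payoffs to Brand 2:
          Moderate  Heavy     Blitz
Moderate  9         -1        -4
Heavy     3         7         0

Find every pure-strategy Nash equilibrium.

No pure-strategy Nash equilibrium.

(Moderate, Moderate): Brand 1 can switch to Heavy (-9 → -5). Not NE.
(Moderate, Heavy): Brand 2 can switch to Moderate (-1 → 9). Not NE.
(Moderate, Blitz): Brand 2 can switch to Moderate (-4 → 9). Not NE.
(Heavy, Moderate): Brand 2 can switch to Heavy (3 → 7). Not NE.
(Heavy, Heavy): Brand 1 can switch to Moderate (0 → 3). Not NE.
(Heavy, Blitz): Brand 1 can switch to Moderate (0 → 4). Not NE.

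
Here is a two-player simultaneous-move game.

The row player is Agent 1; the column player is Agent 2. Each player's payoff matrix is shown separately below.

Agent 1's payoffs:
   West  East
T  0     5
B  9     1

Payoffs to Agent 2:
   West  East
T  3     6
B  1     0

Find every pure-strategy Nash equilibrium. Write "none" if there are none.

Pure-strategy Nash equilibria: (T, East) and (B, West)

For each strategy profile, look for a profitable unilateral deviation.
(T, West): Agent 1 can switch to B (0 → 9). Not NE.
(T, East): Agent 1 gets 5, best alternative 1; Agent 2 gets 6, best alternative 3. No profitable deviation — NE.
(B, West): Agent 1 gets 9, best alternative 0; Agent 2 gets 1, best alternative 0. No profitable deviation — NE.
(B, East): Agent 1 can switch to T (1 → 5). Not NE.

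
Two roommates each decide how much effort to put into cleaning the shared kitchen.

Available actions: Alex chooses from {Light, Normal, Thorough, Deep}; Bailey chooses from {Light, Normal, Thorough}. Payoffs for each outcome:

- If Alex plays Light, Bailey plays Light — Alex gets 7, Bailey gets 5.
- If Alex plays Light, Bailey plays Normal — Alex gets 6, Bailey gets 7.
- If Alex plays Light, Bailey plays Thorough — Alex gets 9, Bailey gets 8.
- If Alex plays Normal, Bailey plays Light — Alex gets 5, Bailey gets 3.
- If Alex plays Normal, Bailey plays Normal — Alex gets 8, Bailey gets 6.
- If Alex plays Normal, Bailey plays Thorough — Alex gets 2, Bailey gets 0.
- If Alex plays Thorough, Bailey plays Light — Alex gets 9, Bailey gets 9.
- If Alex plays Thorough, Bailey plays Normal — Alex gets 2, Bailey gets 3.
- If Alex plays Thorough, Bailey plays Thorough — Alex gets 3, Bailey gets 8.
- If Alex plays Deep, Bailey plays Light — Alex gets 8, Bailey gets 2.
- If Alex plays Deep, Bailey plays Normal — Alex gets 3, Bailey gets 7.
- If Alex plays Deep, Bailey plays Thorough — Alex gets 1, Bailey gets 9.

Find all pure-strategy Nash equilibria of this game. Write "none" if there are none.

Alex against Light: payoffs 7, 5, 9, 8 → best response Thorough.
Alex against Normal: payoffs 6, 8, 2, 3 → best response Normal.
Alex against Thorough: payoffs 9, 2, 3, 1 → best response Light.
Bailey against Light: payoffs 5, 7, 8 → best response Thorough.
Bailey against Normal: payoffs 3, 6, 0 → best response Normal.
Bailey against Thorough: payoffs 9, 3, 8 → best response Light.
Bailey against Deep: payoffs 2, 7, 9 → best response Thorough.
Mutual best responses: (Light, Thorough); (Normal, Normal); (Thorough, Light).

The pure Nash equilibria are (Light, Thorough); (Normal, Normal); (Thorough, Light).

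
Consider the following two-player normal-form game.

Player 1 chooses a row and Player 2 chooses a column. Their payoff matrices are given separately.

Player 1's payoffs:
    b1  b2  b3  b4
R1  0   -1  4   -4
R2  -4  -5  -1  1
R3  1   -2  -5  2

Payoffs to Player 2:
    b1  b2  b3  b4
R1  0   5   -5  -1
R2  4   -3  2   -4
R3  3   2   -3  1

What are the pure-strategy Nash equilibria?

Pure-strategy Nash equilibria: (R1, b2) and (R3, b1)

(R1, b1): Player 1 can switch to R3 (0 → 1). Not NE.
(R1, b2): Player 1 gets -1, best alternative -2; Player 2 gets 5, best alternative 0. No profitable deviation — NE.
(R1, b3): Player 2 can switch to b1 (-5 → 0). Not NE.
(R1, b4): Player 1 can switch to R2 (-4 → 1). Not NE.
(R2, b1): Player 1 can switch to R1 (-4 → 0). Not NE.
(R2, b2): Player 1 can switch to R1 (-5 → -1). Not NE.
(R2, b3): Player 1 can switch to R1 (-1 → 4). Not NE.
(R2, b4): Player 1 can switch to R3 (1 → 2). Not NE.
(R3, b1): Player 1 gets 1, best alternative 0; Player 2 gets 3, best alternative 2. No profitable deviation — NE.
(R3, b2): Player 1 can switch to R1 (-2 → -1). Not NE.
(R3, b3): Player 1 can switch to R1 (-5 → 4). Not NE.
(R3, b4): Player 2 can switch to b1 (1 → 3). Not NE.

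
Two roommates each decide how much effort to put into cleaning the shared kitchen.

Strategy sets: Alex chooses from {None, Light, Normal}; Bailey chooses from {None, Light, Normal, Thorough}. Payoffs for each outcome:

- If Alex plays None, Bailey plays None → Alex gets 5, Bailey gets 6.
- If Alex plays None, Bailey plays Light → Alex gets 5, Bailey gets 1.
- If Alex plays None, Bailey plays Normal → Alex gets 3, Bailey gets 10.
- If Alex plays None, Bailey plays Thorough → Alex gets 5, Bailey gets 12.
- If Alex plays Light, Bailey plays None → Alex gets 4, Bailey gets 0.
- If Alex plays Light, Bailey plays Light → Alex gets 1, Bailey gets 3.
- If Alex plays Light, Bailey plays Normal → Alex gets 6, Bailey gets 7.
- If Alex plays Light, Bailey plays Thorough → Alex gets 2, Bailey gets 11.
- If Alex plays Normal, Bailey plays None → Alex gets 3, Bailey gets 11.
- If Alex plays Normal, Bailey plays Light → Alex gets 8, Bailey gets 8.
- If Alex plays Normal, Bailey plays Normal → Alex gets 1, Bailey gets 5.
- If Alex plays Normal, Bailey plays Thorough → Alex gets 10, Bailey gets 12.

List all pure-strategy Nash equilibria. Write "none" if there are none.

Alex against None: payoffs 5, 4, 3 → best response None.
Alex against Light: payoffs 5, 1, 8 → best response Normal.
Alex against Normal: payoffs 3, 6, 1 → best response Light.
Alex against Thorough: payoffs 5, 2, 10 → best response Normal.
Bailey against None: payoffs 6, 1, 10, 12 → best response Thorough.
Bailey against Light: payoffs 0, 3, 7, 11 → best response Thorough.
Bailey against Normal: payoffs 11, 8, 5, 12 → best response Thorough.
Mutual best responses: (Normal, Thorough).

The unique pure-strategy Nash equilibrium is (Normal, Thorough).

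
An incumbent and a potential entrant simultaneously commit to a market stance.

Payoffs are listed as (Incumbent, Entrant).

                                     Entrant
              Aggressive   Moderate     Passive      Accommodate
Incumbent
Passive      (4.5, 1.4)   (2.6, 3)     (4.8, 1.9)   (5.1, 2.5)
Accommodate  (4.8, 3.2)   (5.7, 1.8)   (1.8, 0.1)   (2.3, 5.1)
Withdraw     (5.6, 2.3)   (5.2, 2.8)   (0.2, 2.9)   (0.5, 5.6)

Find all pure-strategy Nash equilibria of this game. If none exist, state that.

For each player, find the best response to each opponent profile; mutual best responses are the pure NE.
Incumbent against Aggressive: payoffs 4.5, 4.8, 5.6 → best response Withdraw.
Incumbent against Moderate: payoffs 2.6, 5.7, 5.2 → best response Accommodate.
Incumbent against Passive: payoffs 4.8, 1.8, 0.2 → best response Passive.
Incumbent against Accommodate: payoffs 5.1, 2.3, 0.5 → best response Passive.
Entrant against Passive: payoffs 1.4, 3, 1.9, 2.5 → best response Moderate.
Entrant against Accommodate: payoffs 3.2, 1.8, 0.1, 5.1 → best response Accommodate.
Entrant against Withdraw: payoffs 2.3, 2.8, 2.9, 5.6 → best response Accommodate.
No profile is a mutual best response for all players.

This game has no pure Nash equilibrium.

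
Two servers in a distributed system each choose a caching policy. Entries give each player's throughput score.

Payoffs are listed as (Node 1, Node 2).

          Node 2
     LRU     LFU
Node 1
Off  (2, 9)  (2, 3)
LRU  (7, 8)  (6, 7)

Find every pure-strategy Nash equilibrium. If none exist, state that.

For each strategy profile, look for a profitable unilateral deviation.
(Off, LRU): Node 1 can switch to LRU (2 → 7). Not NE.
(Off, LFU): Node 1 can switch to LRU (2 → 6). Not NE.
(LRU, LRU): Node 1 gets 7, best alternative 2; Node 2 gets 8, best alternative 7. No profitable deviation — NE.
(LRU, LFU): Node 2 can switch to LRU (7 → 8). Not NE.

Pure NE: (LRU, LRU)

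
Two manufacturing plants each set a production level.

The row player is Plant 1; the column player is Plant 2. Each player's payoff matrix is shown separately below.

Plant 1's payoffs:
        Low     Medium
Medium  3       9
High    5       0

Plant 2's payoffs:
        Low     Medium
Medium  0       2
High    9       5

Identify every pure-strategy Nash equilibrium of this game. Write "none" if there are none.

Pure-strategy Nash equilibria: (Medium, Medium) and (High, Low)

For each player, find the best response to each opponent profile; mutual best responses are the pure NE.
Plant 1 against Low: payoffs 3, 5 → best response High.
Plant 1 against Medium: payoffs 9, 0 → best response Medium.
Plant 2 against Medium: payoffs 0, 2 → best response Medium.
Plant 2 against High: payoffs 9, 5 → best response Low.
Mutual best responses: (Medium, Medium); (High, Low).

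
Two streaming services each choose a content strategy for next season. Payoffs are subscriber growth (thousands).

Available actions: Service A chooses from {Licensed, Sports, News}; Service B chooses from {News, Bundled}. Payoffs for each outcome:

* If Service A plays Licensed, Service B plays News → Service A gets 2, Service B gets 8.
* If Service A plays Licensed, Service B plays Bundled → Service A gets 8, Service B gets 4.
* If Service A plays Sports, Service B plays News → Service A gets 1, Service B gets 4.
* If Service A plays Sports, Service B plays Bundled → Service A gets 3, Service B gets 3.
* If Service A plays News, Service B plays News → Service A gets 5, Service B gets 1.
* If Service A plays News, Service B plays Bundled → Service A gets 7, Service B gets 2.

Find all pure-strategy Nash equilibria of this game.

No pure-strategy Nash equilibrium.

(Licensed, News): Service A can switch to News (2 → 5). Not NE.
(Licensed, Bundled): Service B can switch to News (4 → 8). Not NE.
(Sports, News): Service A can switch to Licensed (1 → 2). Not NE.
(Sports, Bundled): Service A can switch to Licensed (3 → 8). Not NE.
(News, News): Service B can switch to Bundled (1 → 2). Not NE.
(News, Bundled): Service A can switch to Licensed (7 → 8). Not NE.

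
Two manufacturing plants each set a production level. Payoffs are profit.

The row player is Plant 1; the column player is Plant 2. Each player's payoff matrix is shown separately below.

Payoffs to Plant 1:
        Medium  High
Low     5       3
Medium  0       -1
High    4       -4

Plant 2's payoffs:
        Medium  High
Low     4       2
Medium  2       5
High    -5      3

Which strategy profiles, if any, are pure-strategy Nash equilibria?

Plant 1 against Medium: payoffs 5, 0, 4 → best response Low.
Plant 1 against High: payoffs 3, -1, -4 → best response Low.
Plant 2 against Low: payoffs 4, 2 → best response Medium.
Plant 2 against Medium: payoffs 2, 5 → best response High.
Plant 2 against High: payoffs -5, 3 → best response High.
Mutual best responses: (Low, Medium).

Pure NE: (Low, Medium)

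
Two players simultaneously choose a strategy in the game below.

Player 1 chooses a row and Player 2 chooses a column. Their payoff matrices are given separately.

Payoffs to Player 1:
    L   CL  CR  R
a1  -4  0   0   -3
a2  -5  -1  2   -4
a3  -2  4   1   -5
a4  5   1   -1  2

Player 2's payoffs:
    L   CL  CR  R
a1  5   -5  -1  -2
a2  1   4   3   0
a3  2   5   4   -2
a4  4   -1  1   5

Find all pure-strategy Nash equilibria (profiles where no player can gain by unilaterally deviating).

Player 1 against L: payoffs -4, -5, -2, 5 → best response a4.
Player 1 against CL: payoffs 0, -1, 4, 1 → best response a3.
Player 1 against CR: payoffs 0, 2, 1, -1 → best response a2.
Player 1 against R: payoffs -3, -4, -5, 2 → best response a4.
Player 2 against a1: payoffs 5, -5, -1, -2 → best response L.
Player 2 against a2: payoffs 1, 4, 3, 0 → best response CL.
Player 2 against a3: payoffs 2, 5, 4, -2 → best response CL.
Player 2 against a4: payoffs 4, -1, 1, 5 → best response R.
Mutual best responses: (a3, CL); (a4, R).

Pure-strategy Nash equilibria: (a3, CL) and (a4, R)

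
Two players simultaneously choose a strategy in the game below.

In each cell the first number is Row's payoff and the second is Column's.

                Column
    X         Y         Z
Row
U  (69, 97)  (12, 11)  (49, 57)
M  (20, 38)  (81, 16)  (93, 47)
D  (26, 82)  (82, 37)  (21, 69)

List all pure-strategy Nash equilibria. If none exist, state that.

(U, X), (M, Z)

Row against X: payoffs 69, 20, 26 → best response U.
Row against Y: payoffs 12, 81, 82 → best response D.
Row against Z: payoffs 49, 93, 21 → best response M.
Column against U: payoffs 97, 11, 57 → best response X.
Column against M: payoffs 38, 16, 47 → best response Z.
Column against D: payoffs 82, 37, 69 → best response X.
Mutual best responses: (U, X); (M, Z).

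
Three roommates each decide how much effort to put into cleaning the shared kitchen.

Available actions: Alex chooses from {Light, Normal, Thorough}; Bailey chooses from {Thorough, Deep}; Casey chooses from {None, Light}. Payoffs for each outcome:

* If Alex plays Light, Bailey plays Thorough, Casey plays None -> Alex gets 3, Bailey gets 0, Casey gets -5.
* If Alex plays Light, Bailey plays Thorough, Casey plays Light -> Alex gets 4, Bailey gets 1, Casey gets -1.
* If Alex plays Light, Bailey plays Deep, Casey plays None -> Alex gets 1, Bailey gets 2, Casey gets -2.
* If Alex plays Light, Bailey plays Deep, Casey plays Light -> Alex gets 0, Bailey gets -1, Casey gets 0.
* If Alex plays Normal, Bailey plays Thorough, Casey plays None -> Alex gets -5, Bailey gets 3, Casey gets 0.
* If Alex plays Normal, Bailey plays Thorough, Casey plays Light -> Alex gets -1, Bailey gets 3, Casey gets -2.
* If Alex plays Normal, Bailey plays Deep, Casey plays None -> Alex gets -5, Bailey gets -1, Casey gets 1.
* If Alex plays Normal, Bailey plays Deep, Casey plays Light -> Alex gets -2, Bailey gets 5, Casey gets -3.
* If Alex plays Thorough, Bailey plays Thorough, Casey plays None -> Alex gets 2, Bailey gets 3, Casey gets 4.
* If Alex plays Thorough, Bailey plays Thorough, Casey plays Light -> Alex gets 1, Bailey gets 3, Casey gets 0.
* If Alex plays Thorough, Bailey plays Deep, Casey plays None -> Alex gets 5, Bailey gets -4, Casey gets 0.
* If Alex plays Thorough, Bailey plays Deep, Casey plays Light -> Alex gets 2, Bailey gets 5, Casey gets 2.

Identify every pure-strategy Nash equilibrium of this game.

Pure-strategy Nash equilibria: (Light, Thorough, Light) and (Thorough, Deep, Light)

Mark each player's best response to every combination of opponents' strategies; a profile where every player is best-responding is a pure Nash equilibrium.
Alex against (Thorough, None): payoffs 3, -5, 2 → best response Light.
Alex against (Thorough, Light): payoffs 4, -1, 1 → best response Light.
Alex against (Deep, None): payoffs 1, -5, 5 → best response Thorough.
Alex against (Deep, Light): payoffs 0, -2, 2 → best response Thorough.
Bailey against (Light, None): payoffs 0, 2 → best response Deep.
Bailey against (Light, Light): payoffs 1, -1 → best response Thorough.
Bailey against (Normal, None): payoffs 3, -1 → best response Thorough.
Bailey against (Normal, Light): payoffs 3, 5 → best response Deep.
Bailey against (Thorough, None): payoffs 3, -4 → best response Thorough.
Bailey against (Thorough, Light): payoffs 3, 5 → best response Deep.
Casey against (Light, Thorough): payoffs -5, -1 → best response Light.
Casey against (Light, Deep): payoffs -2, 0 → best response Light.
Casey against (Normal, Thorough): payoffs 0, -2 → best response None.
Casey against (Normal, Deep): payoffs 1, -3 → best response None.
Casey against (Thorough, Thorough): payoffs 4, 0 → best response None.
Casey against (Thorough, Deep): payoffs 0, 2 → best response Light.
Mutual best responses: (Light, Thorough, Light); (Thorough, Deep, Light).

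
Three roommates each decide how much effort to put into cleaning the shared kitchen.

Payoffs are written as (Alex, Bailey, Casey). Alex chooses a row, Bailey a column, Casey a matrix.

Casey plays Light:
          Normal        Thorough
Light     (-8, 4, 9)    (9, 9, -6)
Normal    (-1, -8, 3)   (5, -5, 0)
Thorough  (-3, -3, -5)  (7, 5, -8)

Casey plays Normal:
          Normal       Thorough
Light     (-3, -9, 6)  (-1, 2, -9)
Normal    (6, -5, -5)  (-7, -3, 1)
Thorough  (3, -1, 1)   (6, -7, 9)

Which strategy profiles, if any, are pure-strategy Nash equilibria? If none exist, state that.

(Light, Normal, Light): Alex can switch to Normal (-8 → -1). Not NE.
(Light, Normal, Normal): Alex can switch to Normal (-3 → 6). Not NE.
(Light, Thorough, Light): Alex gets 9, best alternative 7; Bailey gets 9, best alternative 4; Casey gets -6, best alternative -9. No profitable deviation — NE.
(Light, Thorough, Normal): Alex can switch to Thorough (-1 → 6). Not NE.
(Normal, Normal, Light): Bailey can switch to Thorough (-8 → -5). Not NE.
(Normal, Normal, Normal): Bailey can switch to Thorough (-5 → -3). Not NE.
(Normal, Thorough, Light): Alex can switch to Light (5 → 9). Not NE.
(The remaining 5 profiles each have a profitable deviation by the same check.)

The unique pure-strategy Nash equilibrium is (Light, Thorough, Light).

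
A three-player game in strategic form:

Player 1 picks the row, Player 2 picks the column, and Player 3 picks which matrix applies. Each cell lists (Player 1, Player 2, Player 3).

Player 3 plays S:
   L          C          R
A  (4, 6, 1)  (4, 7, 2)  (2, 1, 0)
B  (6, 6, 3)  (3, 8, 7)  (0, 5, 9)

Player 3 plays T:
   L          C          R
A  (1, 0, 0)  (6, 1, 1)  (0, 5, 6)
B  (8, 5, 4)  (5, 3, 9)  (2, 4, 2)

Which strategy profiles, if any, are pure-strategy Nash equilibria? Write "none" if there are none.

(A, C, S), (B, L, T)

Player 1 against (L, S): payoffs 4, 6 → best response B.
Player 1 against (L, T): payoffs 1, 8 → best response B.
Player 1 against (C, S): payoffs 4, 3 → best response A.
Player 1 against (C, T): payoffs 6, 5 → best response A.
Player 1 against (R, S): payoffs 2, 0 → best response A.
Player 1 against (R, T): payoffs 0, 2 → best response B.
Player 2 against (A, S): payoffs 6, 7, 1 → best response C.
Player 2 against (A, T): payoffs 0, 1, 5 → best response R.
Player 2 against (B, S): payoffs 6, 8, 5 → best response C.
Player 2 against (B, T): payoffs 5, 3, 4 → best response L.
Player 3 against (A, L): payoffs 1, 0 → best response S.
Player 3 against (A, C): payoffs 2, 1 → best response S.
Player 3 against (A, R): payoffs 0, 6 → best response T.
Player 3 against (B, L): payoffs 3, 4 → best response T.
Player 3 against (B, C): payoffs 7, 9 → best response T.
Player 3 against (B, R): payoffs 9, 2 → best response S.
Mutual best responses: (A, C, S); (B, L, T).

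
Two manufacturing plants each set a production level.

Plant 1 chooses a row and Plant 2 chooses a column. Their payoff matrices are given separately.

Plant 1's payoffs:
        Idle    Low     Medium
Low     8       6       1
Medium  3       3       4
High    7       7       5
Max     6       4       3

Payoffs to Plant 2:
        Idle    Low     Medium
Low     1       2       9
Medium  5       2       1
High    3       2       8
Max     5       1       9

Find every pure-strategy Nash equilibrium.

Plant 1 against Idle: payoffs 8, 3, 7, 6 → best response Low.
Plant 1 against Low: payoffs 6, 3, 7, 4 → best response High.
Plant 1 against Medium: payoffs 1, 4, 5, 3 → best response High.
Plant 2 against Low: payoffs 1, 2, 9 → best response Medium.
Plant 2 against Medium: payoffs 5, 2, 1 → best response Idle.
Plant 2 against High: payoffs 3, 2, 8 → best response Medium.
Plant 2 against Max: payoffs 5, 1, 9 → best response Medium.
Mutual best responses: (High, Medium).

(High, Medium)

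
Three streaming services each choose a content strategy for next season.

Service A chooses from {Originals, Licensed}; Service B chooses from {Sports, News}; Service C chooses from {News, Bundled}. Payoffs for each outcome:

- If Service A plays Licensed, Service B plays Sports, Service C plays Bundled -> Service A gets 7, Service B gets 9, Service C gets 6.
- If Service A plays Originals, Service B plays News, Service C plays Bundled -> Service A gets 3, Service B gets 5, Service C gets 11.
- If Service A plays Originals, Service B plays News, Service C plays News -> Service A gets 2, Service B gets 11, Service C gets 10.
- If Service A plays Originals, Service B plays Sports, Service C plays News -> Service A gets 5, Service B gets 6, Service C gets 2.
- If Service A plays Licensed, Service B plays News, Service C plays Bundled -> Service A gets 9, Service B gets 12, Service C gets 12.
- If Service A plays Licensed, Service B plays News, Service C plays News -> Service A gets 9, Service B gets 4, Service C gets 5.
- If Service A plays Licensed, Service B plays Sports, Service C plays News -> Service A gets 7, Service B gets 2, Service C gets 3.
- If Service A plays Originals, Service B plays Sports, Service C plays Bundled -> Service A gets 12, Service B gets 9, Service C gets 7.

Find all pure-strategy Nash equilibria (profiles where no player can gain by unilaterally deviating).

Pure-strategy Nash equilibria: (Originals, Sports, Bundled), (Licensed, News, Bundled)

Mark each player's best response to every combination of opponents' strategies; a profile where every player is best-responding is a pure Nash equilibrium.
Service A against (Sports, News): payoffs 5, 7 → best response Licensed.
Service A against (Sports, Bundled): payoffs 12, 7 → best response Originals.
Service A against (News, News): payoffs 2, 9 → best response Licensed.
Service A against (News, Bundled): payoffs 3, 9 → best response Licensed.
Service B against (Originals, News): payoffs 6, 11 → best response News.
Service B against (Originals, Bundled): payoffs 9, 5 → best response Sports.
Service B against (Licensed, News): payoffs 2, 4 → best response News.
Service B against (Licensed, Bundled): payoffs 9, 12 → best response News.
Service C against (Originals, Sports): payoffs 2, 7 → best response Bundled.
Service C against (Originals, News): payoffs 10, 11 → best response Bundled.
Service C against (Licensed, Sports): payoffs 3, 6 → best response Bundled.
Service C against (Licensed, News): payoffs 5, 12 → best response Bundled.
Mutual best responses: (Originals, Sports, Bundled); (Licensed, News, Bundled).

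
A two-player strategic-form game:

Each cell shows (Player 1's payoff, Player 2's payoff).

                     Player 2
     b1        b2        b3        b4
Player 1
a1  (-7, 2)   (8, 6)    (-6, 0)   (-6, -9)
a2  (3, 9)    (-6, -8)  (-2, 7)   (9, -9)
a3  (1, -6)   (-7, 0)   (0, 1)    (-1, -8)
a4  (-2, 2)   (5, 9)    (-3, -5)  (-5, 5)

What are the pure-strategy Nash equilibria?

(a1, b2) and (a2, b1) and (a3, b3)

(a1, b1): Player 1 can switch to a2 (-7 → 3). Not NE.
(a1, b2): Player 1 gets 8, best alternative 5; Player 2 gets 6, best alternative 2. No profitable deviation — NE.
(a1, b3): Player 1 can switch to a2 (-6 → -2). Not NE.
(a1, b4): Player 1 can switch to a2 (-6 → 9). Not NE.
(a2, b1): Player 1 gets 3, best alternative 1; Player 2 gets 9, best alternative 7. No profitable deviation — NE.
(a2, b2): Player 1 can switch to a1 (-6 → 8). Not NE.
(a2, b3): Player 1 can switch to a3 (-2 → 0). Not NE.
(a2, b4): Player 2 can switch to b1 (-9 → 9). Not NE.
(a3, b1): Player 1 can switch to a2 (1 → 3). Not NE.
(a3, b2): Player 1 can switch to a1 (-7 → 8). Not NE.
(a3, b3): Player 1 gets 0, best alternative -2; Player 2 gets 1, best alternative 0. No profitable deviation — NE.
(a3, b4): Player 1 can switch to a2 (-1 → 9). Not NE.
(a4, b1): Player 1 can switch to a2 (-2 → 3). Not NE.
(The remaining 3 profiles each have a profitable deviation by the same check.)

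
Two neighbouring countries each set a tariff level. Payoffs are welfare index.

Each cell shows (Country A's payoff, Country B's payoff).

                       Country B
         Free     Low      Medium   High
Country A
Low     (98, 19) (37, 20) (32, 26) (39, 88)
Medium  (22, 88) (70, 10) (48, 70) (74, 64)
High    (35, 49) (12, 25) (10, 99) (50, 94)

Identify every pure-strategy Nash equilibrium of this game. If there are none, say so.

This game has no pure Nash equilibrium.

(Low, Free): Country B can switch to Low (19 → 20). Not NE.
(Low, Low): Country A can switch to Medium (37 → 70). Not NE.
(Low, Medium): Country A can switch to Medium (32 → 48). Not NE.
(Low, High): Country A can switch to Medium (39 → 74). Not NE.
(Medium, Free): Country A can switch to Low (22 → 98). Not NE.
(Medium, Low): Country B can switch to Free (10 → 88). Not NE.
(Medium, Medium): Country B can switch to Free (70 → 88). Not NE.
(Medium, High): Country B can switch to Free (64 → 88). Not NE.
(High, Free): Country A can switch to Low (35 → 98). Not NE.
(High, Low): Country A can switch to Low (12 → 37). Not NE.
(High, Medium): Country A can switch to Low (10 → 32). Not NE.
(High, High): Country A can switch to Medium (50 → 74). Not NE.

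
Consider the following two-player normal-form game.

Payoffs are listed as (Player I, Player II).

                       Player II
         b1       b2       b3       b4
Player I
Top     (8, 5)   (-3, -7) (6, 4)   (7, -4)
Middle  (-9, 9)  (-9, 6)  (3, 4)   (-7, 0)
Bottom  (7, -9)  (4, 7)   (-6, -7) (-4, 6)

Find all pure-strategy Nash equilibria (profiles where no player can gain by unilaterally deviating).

For each player, find the best response to each opponent profile; mutual best responses are the pure NE.
Player I against b1: payoffs 8, -9, 7 → best response Top.
Player I against b2: payoffs -3, -9, 4 → best response Bottom.
Player I against b3: payoffs 6, 3, -6 → best response Top.
Player I against b4: payoffs 7, -7, -4 → best response Top.
Player II against Top: payoffs 5, -7, 4, -4 → best response b1.
Player II against Middle: payoffs 9, 6, 4, 0 → best response b1.
Player II against Bottom: payoffs -9, 7, -7, 6 → best response b2.
Mutual best responses: (Top, b1); (Bottom, b2).

The pure Nash equilibria are (Top, b1); (Bottom, b2).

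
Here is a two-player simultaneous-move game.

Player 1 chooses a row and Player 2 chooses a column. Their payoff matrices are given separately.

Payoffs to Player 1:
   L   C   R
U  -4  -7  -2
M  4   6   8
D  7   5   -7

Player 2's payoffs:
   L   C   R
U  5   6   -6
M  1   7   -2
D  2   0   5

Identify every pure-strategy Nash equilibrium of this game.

(U, L): Player 1 can switch to M (-4 → 4). Not NE.
(U, C): Player 1 can switch to M (-7 → 6). Not NE.
(U, R): Player 1 can switch to M (-2 → 8). Not NE.
(M, L): Player 1 can switch to D (4 → 7). Not NE.
(M, C): Player 1 gets 6, best alternative 5; Player 2 gets 7, best alternative 1. No profitable deviation — NE.
(M, R): Player 2 can switch to L (-2 → 1). Not NE.
(D, L): Player 2 can switch to R (2 → 5). Not NE.
(D, C): Player 1 can switch to M (5 → 6). Not NE.
(D, R): Player 1 can switch to U (-7 → -2). Not NE.

(M, C)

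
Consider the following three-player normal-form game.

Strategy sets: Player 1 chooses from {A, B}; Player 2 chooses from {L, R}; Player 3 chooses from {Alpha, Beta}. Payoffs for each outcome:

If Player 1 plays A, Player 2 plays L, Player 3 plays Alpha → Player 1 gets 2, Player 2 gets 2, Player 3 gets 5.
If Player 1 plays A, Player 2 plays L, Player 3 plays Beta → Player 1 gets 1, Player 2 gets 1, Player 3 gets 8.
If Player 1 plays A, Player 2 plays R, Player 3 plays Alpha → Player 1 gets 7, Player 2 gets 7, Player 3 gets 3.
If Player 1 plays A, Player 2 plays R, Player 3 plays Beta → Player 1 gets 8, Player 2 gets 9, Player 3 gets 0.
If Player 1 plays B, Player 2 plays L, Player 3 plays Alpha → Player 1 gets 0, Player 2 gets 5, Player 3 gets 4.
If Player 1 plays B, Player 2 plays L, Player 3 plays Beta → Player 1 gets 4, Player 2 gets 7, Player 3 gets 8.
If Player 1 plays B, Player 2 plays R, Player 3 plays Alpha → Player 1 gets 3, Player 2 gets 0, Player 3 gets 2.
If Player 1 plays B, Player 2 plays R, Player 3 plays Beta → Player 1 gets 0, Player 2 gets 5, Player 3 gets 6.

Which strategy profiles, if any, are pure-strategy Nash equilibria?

Pure-strategy Nash equilibria: (A, R, Alpha); (B, L, Beta)

Check each profile: it is a Nash equilibrium iff no player can strictly gain by switching unilaterally.
(A, L, Alpha): Player 2 can switch to R (2 → 7). Not NE.
(A, L, Beta): Player 1 can switch to B (1 → 4). Not NE.
(A, R, Alpha): Player 1 gets 7, best alternative 3; Player 2 gets 7, best alternative 2; Player 3 gets 3, best alternative 0. No profitable deviation — NE.
(A, R, Beta): Player 3 can switch to Alpha (0 → 3). Not NE.
(B, L, Alpha): Player 1 can switch to A (0 → 2). Not NE.
(B, L, Beta): Player 1 gets 4, best alternative 1; Player 2 gets 7, best alternative 5; Player 3 gets 8, best alternative 4. No profitable deviation — NE.
(B, R, Alpha): Player 1 can switch to A (3 → 7). Not NE.
(B, R, Beta): Player 1 can switch to A (0 → 8). Not NE.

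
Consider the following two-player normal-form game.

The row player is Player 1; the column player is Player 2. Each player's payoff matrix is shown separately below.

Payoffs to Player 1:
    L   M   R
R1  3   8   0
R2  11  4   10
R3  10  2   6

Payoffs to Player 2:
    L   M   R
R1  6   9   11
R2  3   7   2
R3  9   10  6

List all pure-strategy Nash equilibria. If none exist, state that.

There is no pure-strategy Nash equilibrium.

Player 1 against L: payoffs 3, 11, 10 → best response R2.
Player 1 against M: payoffs 8, 4, 2 → best response R1.
Player 1 against R: payoffs 0, 10, 6 → best response R2.
Player 2 against R1: payoffs 6, 9, 11 → best response R.
Player 2 against R2: payoffs 3, 7, 2 → best response M.
Player 2 against R3: payoffs 9, 10, 6 → best response M.
No profile is a mutual best response for all players.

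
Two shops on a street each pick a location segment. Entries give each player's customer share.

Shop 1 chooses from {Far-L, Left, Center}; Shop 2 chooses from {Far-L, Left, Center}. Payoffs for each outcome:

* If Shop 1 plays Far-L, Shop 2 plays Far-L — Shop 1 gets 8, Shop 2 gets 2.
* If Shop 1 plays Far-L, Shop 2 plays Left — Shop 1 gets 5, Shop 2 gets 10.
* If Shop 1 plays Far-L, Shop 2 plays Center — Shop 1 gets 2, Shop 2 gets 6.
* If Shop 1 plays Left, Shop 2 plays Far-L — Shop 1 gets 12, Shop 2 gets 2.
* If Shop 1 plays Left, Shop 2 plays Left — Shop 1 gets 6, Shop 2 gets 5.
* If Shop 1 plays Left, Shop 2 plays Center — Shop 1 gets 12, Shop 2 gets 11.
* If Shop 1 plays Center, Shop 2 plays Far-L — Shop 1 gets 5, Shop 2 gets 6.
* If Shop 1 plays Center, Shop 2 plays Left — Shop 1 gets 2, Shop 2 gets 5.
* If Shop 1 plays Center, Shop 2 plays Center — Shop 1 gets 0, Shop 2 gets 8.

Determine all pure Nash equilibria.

(Left, Center)

Shop 1 against Far-L: payoffs 8, 12, 5 → best response Left.
Shop 1 against Left: payoffs 5, 6, 2 → best response Left.
Shop 1 against Center: payoffs 2, 12, 0 → best response Left.
Shop 2 against Far-L: payoffs 2, 10, 6 → best response Left.
Shop 2 against Left: payoffs 2, 5, 11 → best response Center.
Shop 2 against Center: payoffs 6, 5, 8 → best response Center.
Mutual best responses: (Left, Center).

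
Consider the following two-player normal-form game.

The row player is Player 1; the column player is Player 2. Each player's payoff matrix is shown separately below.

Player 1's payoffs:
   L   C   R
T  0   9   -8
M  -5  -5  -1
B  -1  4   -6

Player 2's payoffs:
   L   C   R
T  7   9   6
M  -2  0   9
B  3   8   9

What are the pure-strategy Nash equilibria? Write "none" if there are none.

The pure Nash equilibria are (T, C), (M, R).

(T, L): Player 2 can switch to C (7 → 9). Not NE.
(T, C): Player 1 gets 9, best alternative 4; Player 2 gets 9, best alternative 7. No profitable deviation — NE.
(T, R): Player 1 can switch to M (-8 → -1). Not NE.
(M, L): Player 1 can switch to T (-5 → 0). Not NE.
(M, C): Player 1 can switch to T (-5 → 9). Not NE.
(M, R): Player 1 gets -1, best alternative -6; Player 2 gets 9, best alternative 0. No profitable deviation — NE.
(B, L): Player 1 can switch to T (-1 → 0). Not NE.
(B, C): Player 1 can switch to T (4 → 9). Not NE.
(B, R): Player 1 can switch to M (-6 → -1). Not NE.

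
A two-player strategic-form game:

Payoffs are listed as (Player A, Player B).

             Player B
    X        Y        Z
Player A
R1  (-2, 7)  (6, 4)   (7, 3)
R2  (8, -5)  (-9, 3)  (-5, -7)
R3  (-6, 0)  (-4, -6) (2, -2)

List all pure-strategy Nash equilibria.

There is no pure-strategy Nash equilibrium.

Player A against X: payoffs -2, 8, -6 → best response R2.
Player A against Y: payoffs 6, -9, -4 → best response R1.
Player A against Z: payoffs 7, -5, 2 → best response R1.
Player B against R1: payoffs 7, 4, 3 → best response X.
Player B against R2: payoffs -5, 3, -7 → best response Y.
Player B against R3: payoffs 0, -6, -2 → best response X.
No profile is a mutual best response for all players.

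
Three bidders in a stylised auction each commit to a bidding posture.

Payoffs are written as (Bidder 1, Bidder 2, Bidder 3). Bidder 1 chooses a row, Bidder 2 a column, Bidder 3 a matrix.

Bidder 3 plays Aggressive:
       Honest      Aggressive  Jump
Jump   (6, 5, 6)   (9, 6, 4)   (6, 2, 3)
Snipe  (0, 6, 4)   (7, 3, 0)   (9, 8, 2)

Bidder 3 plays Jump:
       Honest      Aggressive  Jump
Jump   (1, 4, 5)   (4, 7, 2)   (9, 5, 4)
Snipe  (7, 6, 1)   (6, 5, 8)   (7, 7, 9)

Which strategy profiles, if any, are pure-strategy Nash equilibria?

Pure NE: (Jump, Aggressive, Aggressive)

Bidder 1 against (Honest, Aggressive): payoffs 6, 0 → best response Jump.
Bidder 1 against (Honest, Jump): payoffs 1, 7 → best response Snipe.
Bidder 1 against (Aggressive, Aggressive): payoffs 9, 7 → best response Jump.
Bidder 1 against (Aggressive, Jump): payoffs 4, 6 → best response Snipe.
Bidder 1 against (Jump, Aggressive): payoffs 6, 9 → best response Snipe.
Bidder 1 against (Jump, Jump): payoffs 9, 7 → best response Jump.
Bidder 2 against (Jump, Aggressive): payoffs 5, 6, 2 → best response Aggressive.
Bidder 2 against (Jump, Jump): payoffs 4, 7, 5 → best response Aggressive.
Bidder 2 against (Snipe, Aggressive): payoffs 6, 3, 8 → best response Jump.
Bidder 2 against (Snipe, Jump): payoffs 6, 5, 7 → best response Jump.
Bidder 3 against (Jump, Honest): payoffs 6, 5 → best response Aggressive.
Bidder 3 against (Jump, Aggressive): payoffs 4, 2 → best response Aggressive.
Bidder 3 against (Jump, Jump): payoffs 3, 4 → best response Jump.
Bidder 3 against (Snipe, Honest): payoffs 4, 1 → best response Aggressive.
Bidder 3 against (Snipe, Aggressive): payoffs 0, 8 → best response Jump.
Bidder 3 against (Snipe, Jump): payoffs 2, 9 → best response Jump.
Mutual best responses: (Jump, Aggressive, Aggressive).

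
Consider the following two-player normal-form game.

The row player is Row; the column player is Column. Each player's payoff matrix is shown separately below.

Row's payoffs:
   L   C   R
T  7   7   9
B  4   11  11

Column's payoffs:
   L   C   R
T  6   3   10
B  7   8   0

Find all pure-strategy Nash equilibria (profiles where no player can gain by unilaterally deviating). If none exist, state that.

(T, L): Column can switch to R (6 → 10). Not NE.
(T, C): Row can switch to B (7 → 11). Not NE.
(T, R): Row can switch to B (9 → 11). Not NE.
(B, L): Row can switch to T (4 → 7). Not NE.
(B, C): Row gets 11, best alternative 7; Column gets 8, best alternative 7. No profitable deviation — NE.
(B, R): Column can switch to L (0 → 7). Not NE.

(B, C)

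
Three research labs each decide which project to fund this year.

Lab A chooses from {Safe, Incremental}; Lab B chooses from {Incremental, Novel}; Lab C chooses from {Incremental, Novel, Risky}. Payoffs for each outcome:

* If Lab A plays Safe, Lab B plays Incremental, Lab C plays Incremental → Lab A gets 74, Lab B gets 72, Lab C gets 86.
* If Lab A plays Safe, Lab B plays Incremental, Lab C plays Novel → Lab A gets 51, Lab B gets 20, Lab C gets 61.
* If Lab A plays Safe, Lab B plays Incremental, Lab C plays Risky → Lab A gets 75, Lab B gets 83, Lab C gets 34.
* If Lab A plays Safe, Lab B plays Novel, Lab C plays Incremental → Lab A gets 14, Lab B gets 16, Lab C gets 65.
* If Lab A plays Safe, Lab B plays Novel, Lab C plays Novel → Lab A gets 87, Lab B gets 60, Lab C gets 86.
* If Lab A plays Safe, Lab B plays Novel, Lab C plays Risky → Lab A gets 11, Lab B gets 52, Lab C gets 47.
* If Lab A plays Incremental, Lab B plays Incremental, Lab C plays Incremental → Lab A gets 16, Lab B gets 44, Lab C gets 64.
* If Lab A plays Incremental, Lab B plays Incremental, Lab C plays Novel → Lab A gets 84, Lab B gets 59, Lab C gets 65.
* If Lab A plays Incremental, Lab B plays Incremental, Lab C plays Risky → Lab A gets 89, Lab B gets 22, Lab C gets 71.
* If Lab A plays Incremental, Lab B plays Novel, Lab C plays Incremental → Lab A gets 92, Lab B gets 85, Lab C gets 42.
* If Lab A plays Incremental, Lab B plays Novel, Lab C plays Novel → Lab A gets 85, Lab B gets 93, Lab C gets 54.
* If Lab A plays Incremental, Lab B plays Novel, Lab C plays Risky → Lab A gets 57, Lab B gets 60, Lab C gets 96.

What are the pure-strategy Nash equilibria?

(Safe, Incremental, Incremental): Lab A gets 74, best alternative 16; Lab B gets 72, best alternative 16; Lab C gets 86, best alternative 61. No profitable deviation — NE.
(Safe, Incremental, Novel): Lab A can switch to Incremental (51 → 84). Not NE.
(Safe, Incremental, Risky): Lab A can switch to Incremental (75 → 89). Not NE.
(Safe, Novel, Incremental): Lab A can switch to Incremental (14 → 92). Not NE.
(Safe, Novel, Novel): Lab A gets 87, best alternative 85; Lab B gets 60, best alternative 20; Lab C gets 86, best alternative 65. No profitable deviation — NE.
(Safe, Novel, Risky): Lab A can switch to Incremental (11 → 57). Not NE.
(Incremental, Incremental, Incremental): Lab A can switch to Safe (16 → 74). Not NE.
(Incremental, Incremental, Novel): Lab B can switch to Novel (59 → 93). Not NE.
(Incremental, Novel, Risky): Lab A gets 57, best alternative 11; Lab B gets 60, best alternative 22; Lab C gets 96, best alternative 54. No profitable deviation — NE.
(The remaining 3 profiles each have a profitable deviation by the same check.)

Pure-strategy Nash equilibria: (Safe, Incremental, Incremental); (Safe, Novel, Novel); (Incremental, Novel, Risky)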